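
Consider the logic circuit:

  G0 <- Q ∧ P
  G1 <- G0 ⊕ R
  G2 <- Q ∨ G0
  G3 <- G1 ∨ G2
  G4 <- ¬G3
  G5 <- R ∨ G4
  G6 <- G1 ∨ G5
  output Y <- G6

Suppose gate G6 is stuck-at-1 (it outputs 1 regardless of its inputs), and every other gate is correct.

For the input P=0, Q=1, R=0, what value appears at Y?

Propagate with G6 forced: G0=0, G1=0, G2=1, G3=1, G4=0, G5=0, G6=1 [stuck-at-1].
So Y = 1. (Without the fault it would be 0.)

1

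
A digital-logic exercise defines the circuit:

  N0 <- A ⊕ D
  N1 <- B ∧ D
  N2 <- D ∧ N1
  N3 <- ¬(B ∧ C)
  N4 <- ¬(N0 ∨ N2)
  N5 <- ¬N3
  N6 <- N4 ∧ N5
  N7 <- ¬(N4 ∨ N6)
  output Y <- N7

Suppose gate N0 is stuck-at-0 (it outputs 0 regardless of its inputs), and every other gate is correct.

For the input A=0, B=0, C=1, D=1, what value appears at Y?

Propagate with N0 forced: N0=0 [stuck-at-0], N1=0, N2=0, N3=1, N4=1, N5=0, N6=0, N7=0.
So Y = 0. (Without the fault it would be 1.)

0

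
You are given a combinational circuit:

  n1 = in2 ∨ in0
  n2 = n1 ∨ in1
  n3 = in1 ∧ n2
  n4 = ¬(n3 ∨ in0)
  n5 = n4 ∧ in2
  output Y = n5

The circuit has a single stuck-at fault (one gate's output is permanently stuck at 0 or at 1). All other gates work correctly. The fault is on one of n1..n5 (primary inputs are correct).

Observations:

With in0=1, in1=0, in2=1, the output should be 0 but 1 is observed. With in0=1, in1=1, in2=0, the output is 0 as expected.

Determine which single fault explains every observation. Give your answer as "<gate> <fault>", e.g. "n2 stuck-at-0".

Fault-free values for test 1 (in0=1, in1=0, in2=1): n1=1, n2=1, n3=0, n4=0, n5=0, giving Y=0. Observed 1.
Test 1: faults giving observed 1 are {n4 stuck-at-1, n5 stuck-at-1}.
Test 2 (in0=1, in1=1, in2=0): fault-free n1=1, n2=1, n3=1, n4=0, n5=0 → 0; observed 0. Eliminates n5 stuck-at-1.
Only n4 stuck-at-1 is consistent with every test.

n4 stuck-at-1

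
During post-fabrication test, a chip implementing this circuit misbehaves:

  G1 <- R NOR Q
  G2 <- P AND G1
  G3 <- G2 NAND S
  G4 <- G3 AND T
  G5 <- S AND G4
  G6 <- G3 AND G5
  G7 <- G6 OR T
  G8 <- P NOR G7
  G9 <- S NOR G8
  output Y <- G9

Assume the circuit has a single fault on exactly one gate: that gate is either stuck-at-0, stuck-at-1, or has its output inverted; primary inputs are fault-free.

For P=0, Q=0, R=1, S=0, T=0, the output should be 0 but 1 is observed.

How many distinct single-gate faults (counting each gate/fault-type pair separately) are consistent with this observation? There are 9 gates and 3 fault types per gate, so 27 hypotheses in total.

10

Fault-free: G1=0, G2=0, G3=1, G4=0, G5=0, G6=0, G7=0, G8=1, G9=0 → 0. Observed 1.
  G1: none of the 3 fault types match ✗
  G2: none of the 3 fault types match ✗
  G3: none of the 3 fault types match ✗
  G4: none of the 3 fault types match ✗
  G5: stuck-at-1, inverted output ✓; others ✗
  G6: stuck-at-1, inverted output ✓; others ✗
  G7: stuck-at-1, inverted output ✓; others ✗
  G8: stuck-at-0, inverted output ✓; others ✗
  G9: stuck-at-1, inverted output ✓; others ✗
Consistent faults: {G5 stuck-at-1, G5 inverted output, G6 stuck-at-1, G6 inverted output, G7 stuck-at-1, G7 inverted output, G8 stuck-at-0, G8 inverted output, G9 stuck-at-1, G9 inverted output} — 10 in all.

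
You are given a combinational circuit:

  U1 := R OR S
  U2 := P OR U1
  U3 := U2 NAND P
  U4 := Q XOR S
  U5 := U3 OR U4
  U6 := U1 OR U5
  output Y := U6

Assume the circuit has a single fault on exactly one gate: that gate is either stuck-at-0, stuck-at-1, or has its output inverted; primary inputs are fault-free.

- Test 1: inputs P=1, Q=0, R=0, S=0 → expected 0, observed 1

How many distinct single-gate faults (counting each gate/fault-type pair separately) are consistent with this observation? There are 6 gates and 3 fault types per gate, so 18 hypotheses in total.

12

Fault-free: U1=0, U2=1, U3=0, U4=0, U5=0, U6=0 → 0. Observed 1.
  U1: stuck-at-1, inverted output ✓; others ✗
  U2: stuck-at-0, inverted output ✓; others ✗
  U3: stuck-at-1, inverted output ✓; others ✗
  U4: stuck-at-1, inverted output ✓; others ✗
  U5: stuck-at-1, inverted output ✓; others ✗
  U6: stuck-at-1, inverted output ✓; others ✗
Consistent faults: {U1 stuck-at-1, U1 inverted output, U2 stuck-at-0, U2 inverted output, U3 stuck-at-1, U3 inverted output, U4 stuck-at-1, U4 inverted output, U5 stuck-at-1, U5 inverted output, U6 stuck-at-1, U6 inverted output} — 12 in all.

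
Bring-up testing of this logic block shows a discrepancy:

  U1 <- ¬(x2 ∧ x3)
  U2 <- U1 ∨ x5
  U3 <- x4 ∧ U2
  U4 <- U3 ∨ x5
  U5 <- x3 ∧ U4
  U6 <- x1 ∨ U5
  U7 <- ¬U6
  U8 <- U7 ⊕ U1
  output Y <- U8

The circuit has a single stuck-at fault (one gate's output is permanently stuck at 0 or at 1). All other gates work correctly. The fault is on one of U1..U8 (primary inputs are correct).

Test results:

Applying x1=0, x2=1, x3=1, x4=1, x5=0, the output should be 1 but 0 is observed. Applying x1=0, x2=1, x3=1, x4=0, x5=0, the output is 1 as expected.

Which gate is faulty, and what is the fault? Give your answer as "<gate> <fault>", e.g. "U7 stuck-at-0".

Fault-free values for test 1 (x1=0, x2=1, x3=1, x4=1, x5=0): U1=0, U2=0, U3=0, U4=0, U5=0, U6=0, U7=1, U8=1, giving Y=1. Observed 0.
Test 1: faults giving observed 0 are {U2 stuck-at-1, U3 stuck-at-1, U4 stuck-at-1, U5 stuck-at-1, U6 stuck-at-1, U7 stuck-at-0, U8 stuck-at-0}.
Test 2 (x1=0, x2=1, x3=1, x4=0, x5=0): fault-free U1=0, U2=0, U3=0, U4=0, U5=0, U6=0, U7=1, U8=1 → 1; observed 1. Eliminates U3 stuck-at-1, U4 stuck-at-1, U5 stuck-at-1, U6 stuck-at-1, U7 stuck-at-0, U8 stuck-at-0.
Only U2 stuck-at-1 is consistent with every test.

U2 stuck-at-1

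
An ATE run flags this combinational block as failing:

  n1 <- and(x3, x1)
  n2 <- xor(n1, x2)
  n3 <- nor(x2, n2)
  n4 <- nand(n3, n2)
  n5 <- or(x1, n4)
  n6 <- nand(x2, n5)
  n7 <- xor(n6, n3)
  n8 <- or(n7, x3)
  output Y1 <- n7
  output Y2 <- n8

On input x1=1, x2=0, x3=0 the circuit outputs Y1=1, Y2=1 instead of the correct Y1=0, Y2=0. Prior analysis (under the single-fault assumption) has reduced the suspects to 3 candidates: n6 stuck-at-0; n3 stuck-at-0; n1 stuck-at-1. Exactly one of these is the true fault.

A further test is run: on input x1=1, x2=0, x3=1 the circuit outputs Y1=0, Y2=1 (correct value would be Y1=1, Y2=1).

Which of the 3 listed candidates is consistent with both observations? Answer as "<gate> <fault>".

Evaluate each candidate on input x1=1, x2=0, x3=1:
  n6 stuck-at-0: n1=1, n2=1, n3=0, n4=1, n5=1, n6=0 [stuck-at-0], n7=0, n8=1 → Y1=0, Y2=1 — matches
  n3 stuck-at-0: n1=1, n2=1, n3=0 [stuck-at-0], n4=1, n5=1, n6=1, n7=1, n8=1 → Y1=1, Y2=1 — eliminated
  n1 stuck-at-1: n1=1 [stuck-at-1], n2=1, n3=0, n4=1, n5=1, n6=1, n7=1, n8=1 → Y1=1, Y2=1 — eliminated
Only n6 stuck-at-0 reproduces the observed Y1=0, Y2=1.

n6 stuck-at-0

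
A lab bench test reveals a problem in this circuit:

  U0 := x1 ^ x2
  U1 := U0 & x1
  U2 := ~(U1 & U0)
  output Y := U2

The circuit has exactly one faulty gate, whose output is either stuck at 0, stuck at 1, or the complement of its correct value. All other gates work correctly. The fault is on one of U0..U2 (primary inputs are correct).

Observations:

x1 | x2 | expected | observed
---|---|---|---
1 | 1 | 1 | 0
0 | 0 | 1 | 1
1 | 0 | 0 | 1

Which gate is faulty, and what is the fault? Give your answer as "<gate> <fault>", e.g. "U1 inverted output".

Fault-free values for test 1 (x1=1, x2=1): U0=0, U1=0, U2=1, giving Y=1. Observed 0.
Test 1: faults giving observed 0 are {U0 stuck-at-1, U0 inverted output, U2 stuck-at-0, U2 inverted output}.
Test 2 (x1=0, x2=0): fault-free U0=0, U1=0, U2=1 → 1; observed 1. Eliminates U2 stuck-at-0, U2 inverted output.
Test 3 (x1=1, x2=0): fault-free U0=1, U1=1, U2=0 → 0; observed 1. Eliminates U0 stuck-at-1.
Only U0 inverted output is consistent with every test.

U0 inverted output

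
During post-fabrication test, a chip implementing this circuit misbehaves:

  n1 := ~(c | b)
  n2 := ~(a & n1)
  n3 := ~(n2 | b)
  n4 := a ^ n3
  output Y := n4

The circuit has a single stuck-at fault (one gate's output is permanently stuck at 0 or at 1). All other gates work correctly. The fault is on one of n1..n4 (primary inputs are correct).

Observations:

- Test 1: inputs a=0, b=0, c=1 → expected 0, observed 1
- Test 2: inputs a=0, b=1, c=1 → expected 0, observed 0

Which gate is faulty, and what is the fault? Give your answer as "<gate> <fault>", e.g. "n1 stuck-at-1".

Fault-free values for test 1 (a=0, b=0, c=1): n1=0, n2=1, n3=0, n4=0, giving Y=0. Observed 1.
Test 1: faults giving observed 1 are {n2 stuck-at-0, n3 stuck-at-1, n4 stuck-at-1}.
Test 2 (a=0, b=1, c=1): fault-free n1=0, n2=1, n3=0, n4=0 → 0; observed 0. Eliminates n3 stuck-at-1, n4 stuck-at-1.
Only n2 stuck-at-0 is consistent with every test.

n2 stuck-at-0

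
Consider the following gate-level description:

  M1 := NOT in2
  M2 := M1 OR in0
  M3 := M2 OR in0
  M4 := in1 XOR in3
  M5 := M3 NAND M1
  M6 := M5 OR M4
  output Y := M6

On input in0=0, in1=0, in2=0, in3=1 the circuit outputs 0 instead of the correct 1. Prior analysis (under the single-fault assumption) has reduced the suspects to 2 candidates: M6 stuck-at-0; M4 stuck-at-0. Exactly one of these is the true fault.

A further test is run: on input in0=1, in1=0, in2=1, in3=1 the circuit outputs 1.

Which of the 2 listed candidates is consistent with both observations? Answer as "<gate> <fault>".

Evaluate each candidate on input in0=1, in1=0, in2=1, in3=1:
  M6 stuck-at-0: M1=0, M2=1, M3=1, M4=1, M5=1, M6=0 [stuck-at-0] → 0 — eliminated
  M4 stuck-at-0: M1=0, M2=1, M3=1, M4=0 [stuck-at-0], M5=1, M6=1 → 1 — matches
Only M4 stuck-at-0 reproduces the observed 1.

M4 stuck-at-0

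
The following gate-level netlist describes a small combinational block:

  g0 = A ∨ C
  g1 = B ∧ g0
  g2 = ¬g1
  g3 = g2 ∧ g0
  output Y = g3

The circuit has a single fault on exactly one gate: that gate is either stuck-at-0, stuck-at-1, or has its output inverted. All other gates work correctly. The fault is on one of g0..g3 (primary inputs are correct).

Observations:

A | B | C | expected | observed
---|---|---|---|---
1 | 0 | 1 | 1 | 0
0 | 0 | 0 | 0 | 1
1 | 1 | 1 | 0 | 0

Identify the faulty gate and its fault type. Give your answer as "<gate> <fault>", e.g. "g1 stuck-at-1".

g0 inverted output

Fault-free values for test 1 (A=1, B=0, C=1): g0=1, g1=0, g2=1, g3=1, giving Y=1. Observed 0.
Test 1: faults giving observed 0 are {g0 stuck-at-0, g0 inverted output, g1 stuck-at-1, g1 inverted output, g2 stuck-at-0, g2 inverted output, g3 stuck-at-0, g3 inverted output}.
Test 2 (A=0, B=0, C=0): fault-free g0=0, g1=0, g2=1, g3=0 → 0; observed 1. Eliminates g0 stuck-at-0, g1 stuck-at-1, g1 inverted output, g2 stuck-at-0, g2 inverted output, g3 stuck-at-0.
Test 3 (A=1, B=1, C=1): fault-free g0=1, g1=1, g2=0, g3=0 → 0; observed 0. Eliminates g3 inverted output.
Only g0 inverted output is consistent with every test.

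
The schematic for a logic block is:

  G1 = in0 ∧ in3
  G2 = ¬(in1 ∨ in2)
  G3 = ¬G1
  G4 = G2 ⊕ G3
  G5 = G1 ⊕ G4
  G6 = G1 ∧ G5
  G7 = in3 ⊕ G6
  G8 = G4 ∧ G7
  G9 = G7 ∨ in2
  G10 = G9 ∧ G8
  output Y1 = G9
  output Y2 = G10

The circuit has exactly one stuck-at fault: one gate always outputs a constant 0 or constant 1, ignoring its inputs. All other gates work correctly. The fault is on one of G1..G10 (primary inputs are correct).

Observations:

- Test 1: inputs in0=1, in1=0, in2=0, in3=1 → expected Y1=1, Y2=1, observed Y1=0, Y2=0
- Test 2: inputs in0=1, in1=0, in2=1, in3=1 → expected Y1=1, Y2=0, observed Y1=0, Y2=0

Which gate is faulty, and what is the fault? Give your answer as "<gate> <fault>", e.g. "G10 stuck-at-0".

G9 stuck-at-0

Fault-free values for test 1 (in0=1, in1=0, in2=0, in3=1): G1=1, G2=1, G3=0, G4=1, G5=0, G6=0, G7=1, G8=1, G9=1, G10=1, giving Y1=1, Y2=1. Observed Y1=0, Y2=0.
Test 1: faults giving observed Y1=0, Y2=0 are {G2 stuck-at-0, G3 stuck-at-1, G4 stuck-at-0, G5 stuck-at-1, G6 stuck-at-1, G7 stuck-at-0, G9 stuck-at-0}.
Test 2 (in0=1, in1=0, in2=1, in3=1): fault-free G1=1, G2=0, G3=0, G4=0, G5=1, G6=1, G7=0, G8=0, G9=1, G10=0 → Y1=1, Y2=0; observed Y1=0, Y2=0. Eliminates G2 stuck-at-0, G3 stuck-at-1, G4 stuck-at-0, G5 stuck-at-1, G6 stuck-at-1, G7 stuck-at-0.
Only G9 stuck-at-0 is consistent with every test.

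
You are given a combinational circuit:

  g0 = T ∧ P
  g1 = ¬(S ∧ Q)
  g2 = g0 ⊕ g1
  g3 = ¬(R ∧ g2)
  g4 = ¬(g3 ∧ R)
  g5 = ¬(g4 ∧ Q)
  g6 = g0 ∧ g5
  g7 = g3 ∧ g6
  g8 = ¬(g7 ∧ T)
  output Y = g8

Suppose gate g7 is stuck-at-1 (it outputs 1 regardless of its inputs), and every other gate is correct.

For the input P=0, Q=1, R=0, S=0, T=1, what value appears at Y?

Propagate with g7 forced: g0=0, g1=1, g2=1, g3=1, g4=1, g5=0, g6=0, g7=1 [stuck-at-1], g8=0.
So Y = 0. (Without the fault it would be 1.)

0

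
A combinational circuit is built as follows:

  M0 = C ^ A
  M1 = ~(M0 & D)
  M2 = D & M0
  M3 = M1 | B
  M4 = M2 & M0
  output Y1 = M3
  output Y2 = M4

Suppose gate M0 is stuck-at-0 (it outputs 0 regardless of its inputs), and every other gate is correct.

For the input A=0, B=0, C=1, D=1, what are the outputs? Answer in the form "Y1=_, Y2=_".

Propagate with M0 forced: M0=0 [stuck-at-0], M1=1, M2=0, M3=1, M4=0.
So the outputs are Y1=1, Y2=0. (Without the fault they would be Y1=0, Y2=1.)

Y1=1, Y2=0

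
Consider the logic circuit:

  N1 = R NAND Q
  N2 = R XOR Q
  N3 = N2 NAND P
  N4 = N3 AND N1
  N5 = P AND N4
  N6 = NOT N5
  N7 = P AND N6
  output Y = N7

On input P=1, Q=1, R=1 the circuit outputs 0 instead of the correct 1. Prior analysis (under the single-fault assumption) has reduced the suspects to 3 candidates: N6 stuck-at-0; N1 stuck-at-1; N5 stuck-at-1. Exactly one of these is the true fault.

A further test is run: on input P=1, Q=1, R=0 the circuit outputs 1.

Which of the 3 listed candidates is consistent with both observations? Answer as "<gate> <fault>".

Evaluate each candidate on input P=1, Q=1, R=0:
  N6 stuck-at-0: N1=1, N2=1, N3=0, N4=0, N5=0, N6=0 [stuck-at-0], N7=0 → 0 — eliminated
  N1 stuck-at-1: N1=1 [stuck-at-1], N2=1, N3=0, N4=0, N5=0, N6=1, N7=1 → 1 — matches
  N5 stuck-at-1: N1=1, N2=1, N3=0, N4=0, N5=1 [stuck-at-1], N6=0, N7=0 → 0 — eliminated
Only N1 stuck-at-1 reproduces the observed 1.

N1 stuck-at-1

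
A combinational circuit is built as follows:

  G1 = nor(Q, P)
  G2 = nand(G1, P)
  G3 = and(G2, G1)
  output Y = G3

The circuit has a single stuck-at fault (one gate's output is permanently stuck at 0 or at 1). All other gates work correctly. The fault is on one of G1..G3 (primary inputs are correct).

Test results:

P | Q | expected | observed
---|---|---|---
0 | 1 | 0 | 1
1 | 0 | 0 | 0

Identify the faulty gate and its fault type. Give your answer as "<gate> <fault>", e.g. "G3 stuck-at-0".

G1 stuck-at-1

Fault-free values for test 1 (P=0, Q=1): G1=0, G2=1, G3=0, giving Y=0. Observed 1.
Test 1: faults giving observed 1 are {G1 stuck-at-1, G3 stuck-at-1}.
Test 2 (P=1, Q=0): fault-free G1=0, G2=1, G3=0 → 0; observed 0. Eliminates G3 stuck-at-1.
Only G1 stuck-at-1 is consistent with every test.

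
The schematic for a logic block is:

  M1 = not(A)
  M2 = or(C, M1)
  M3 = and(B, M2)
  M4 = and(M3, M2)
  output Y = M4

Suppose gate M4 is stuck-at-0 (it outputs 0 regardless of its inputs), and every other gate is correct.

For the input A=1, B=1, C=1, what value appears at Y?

Propagate with M4 forced: M1=0, M2=1, M3=1, M4=0 [stuck-at-0].
So Y = 0. (Without the fault it would be 1.)

0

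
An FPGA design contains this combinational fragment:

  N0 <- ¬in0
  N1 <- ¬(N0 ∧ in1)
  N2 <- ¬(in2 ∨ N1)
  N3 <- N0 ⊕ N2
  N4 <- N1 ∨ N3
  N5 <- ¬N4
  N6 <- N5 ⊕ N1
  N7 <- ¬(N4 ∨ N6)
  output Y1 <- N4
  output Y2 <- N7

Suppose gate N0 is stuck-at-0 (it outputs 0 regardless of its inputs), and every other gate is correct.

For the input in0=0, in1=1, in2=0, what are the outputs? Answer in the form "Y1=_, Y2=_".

Propagate with N0 forced: N0=0 [stuck-at-0], N1=1, N2=0, N3=0, N4=1, N5=0, N6=1, N7=0.
So the outputs are Y1=1, Y2=0. (Without the fault they would be Y1=0, Y2=0.)

Y1=1, Y2=0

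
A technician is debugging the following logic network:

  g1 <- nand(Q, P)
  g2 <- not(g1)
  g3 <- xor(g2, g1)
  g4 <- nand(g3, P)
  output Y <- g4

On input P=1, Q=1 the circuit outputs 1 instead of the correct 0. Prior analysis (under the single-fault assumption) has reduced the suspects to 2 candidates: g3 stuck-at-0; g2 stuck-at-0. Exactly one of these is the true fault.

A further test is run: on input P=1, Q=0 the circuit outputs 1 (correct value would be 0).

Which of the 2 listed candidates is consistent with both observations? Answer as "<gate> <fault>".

g3 stuck-at-0

Evaluate each candidate on input P=1, Q=0:
  g3 stuck-at-0: g1=1, g2=0, g3=0 [stuck-at-0], g4=1 → 1 — matches
  g2 stuck-at-0: g1=1, g2=0 [stuck-at-0], g3=1, g4=0 → 0 — eliminated
Only g3 stuck-at-0 reproduces the observed 1.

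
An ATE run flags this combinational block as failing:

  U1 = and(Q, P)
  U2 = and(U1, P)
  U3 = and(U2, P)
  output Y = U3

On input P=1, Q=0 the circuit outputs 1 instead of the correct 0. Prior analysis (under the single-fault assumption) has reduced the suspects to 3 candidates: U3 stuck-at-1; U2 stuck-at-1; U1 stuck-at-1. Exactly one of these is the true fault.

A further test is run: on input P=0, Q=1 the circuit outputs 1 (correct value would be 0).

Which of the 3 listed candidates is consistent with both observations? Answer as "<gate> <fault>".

Evaluate each candidate on input P=0, Q=1:
  U3 stuck-at-1: U1=0, U2=0, U3=1 [stuck-at-1] → 1 — matches
  U2 stuck-at-1: U1=0, U2=1 [stuck-at-1], U3=0 → 0 — eliminated
  U1 stuck-at-1: U1=1 [stuck-at-1], U2=0, U3=0 → 0 — eliminated
Only U3 stuck-at-1 reproduces the observed 1.

U3 stuck-at-1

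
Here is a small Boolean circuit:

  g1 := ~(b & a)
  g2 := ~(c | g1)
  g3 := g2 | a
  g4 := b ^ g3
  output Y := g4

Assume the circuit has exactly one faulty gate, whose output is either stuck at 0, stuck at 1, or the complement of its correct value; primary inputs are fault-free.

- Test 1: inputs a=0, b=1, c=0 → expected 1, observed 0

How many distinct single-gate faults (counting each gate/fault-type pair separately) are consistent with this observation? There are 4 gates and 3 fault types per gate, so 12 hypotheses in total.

Fault-free: g1=1, g2=0, g3=0, g4=1 → 1. Observed 0.
  g1 stuck-at-0: output 0 ✓
  g1 stuck-at-1: output 1 ✗
  g1 inverted output: output 0 ✓
  g2 stuck-at-0: output 1 ✗
  g2 stuck-at-1: output 0 ✓
  g2 inverted output: output 0 ✓
  g3 stuck-at-0: output 1 ✗
  g3 stuck-at-1: output 0 ✓
  g3 inverted output: output 0 ✓
  g4 stuck-at-0: output 0 ✓
  g4 stuck-at-1: output 1 ✗
  g4 inverted output: output 0 ✓
Consistent faults: {g1 stuck-at-0, g1 inverted output, g2 stuck-at-1, g2 inverted output, g3 stuck-at-1, g3 inverted output, g4 stuck-at-0, g4 inverted output} — 8 in all.

8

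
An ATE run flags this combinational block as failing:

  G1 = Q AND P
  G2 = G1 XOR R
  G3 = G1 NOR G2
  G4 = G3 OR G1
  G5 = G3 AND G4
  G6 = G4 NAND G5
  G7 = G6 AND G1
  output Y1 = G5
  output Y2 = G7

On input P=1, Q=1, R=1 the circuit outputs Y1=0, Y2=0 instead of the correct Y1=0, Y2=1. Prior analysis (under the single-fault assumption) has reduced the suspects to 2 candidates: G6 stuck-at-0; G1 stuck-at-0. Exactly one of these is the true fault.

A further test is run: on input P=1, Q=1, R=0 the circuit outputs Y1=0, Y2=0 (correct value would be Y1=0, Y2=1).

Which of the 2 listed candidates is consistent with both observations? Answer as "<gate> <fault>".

Evaluate each candidate on input P=1, Q=1, R=0:
  G6 stuck-at-0: G1=1, G2=1, G3=0, G4=1, G5=0, G6=0 [stuck-at-0], G7=0 → Y1=0, Y2=0 — matches
  G1 stuck-at-0: G1=0 [stuck-at-0], G2=0, G3=1, G4=1, G5=1, G6=0, G7=0 → Y1=1, Y2=0 — eliminated
Only G6 stuck-at-0 reproduces the observed Y1=0, Y2=0.

G6 stuck-at-0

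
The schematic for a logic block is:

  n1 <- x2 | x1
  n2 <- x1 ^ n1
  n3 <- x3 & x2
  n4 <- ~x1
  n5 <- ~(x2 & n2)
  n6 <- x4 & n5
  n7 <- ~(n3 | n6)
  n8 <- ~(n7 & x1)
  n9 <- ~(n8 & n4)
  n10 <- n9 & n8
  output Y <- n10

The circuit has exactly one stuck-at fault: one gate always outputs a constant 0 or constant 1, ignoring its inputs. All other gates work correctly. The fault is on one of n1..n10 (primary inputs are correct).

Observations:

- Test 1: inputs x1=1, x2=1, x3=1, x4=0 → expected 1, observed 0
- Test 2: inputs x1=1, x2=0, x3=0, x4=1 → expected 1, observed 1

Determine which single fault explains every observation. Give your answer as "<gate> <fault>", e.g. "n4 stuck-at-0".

Fault-free values for test 1 (x1=1, x2=1, x3=1, x4=0): n1=1, n2=0, n3=1, n4=0, n5=1, n6=0, n7=0, n8=1, n9=1, n10=1, giving Y=1. Observed 0.
Test 1: faults giving observed 0 are {n3 stuck-at-0, n4 stuck-at-1, n7 stuck-at-1, n8 stuck-at-0, n9 stuck-at-0, n10 stuck-at-0}.
Test 2 (x1=1, x2=0, x3=0, x4=1): fault-free n1=1, n2=0, n3=0, n4=0, n5=1, n6=1, n7=0, n8=1, n9=1, n10=1 → 1; observed 1. Eliminates n4 stuck-at-1, n7 stuck-at-1, n8 stuck-at-0, n9 stuck-at-0, n10 stuck-at-0.
Only n3 stuck-at-0 is consistent with every test.

n3 stuck-at-0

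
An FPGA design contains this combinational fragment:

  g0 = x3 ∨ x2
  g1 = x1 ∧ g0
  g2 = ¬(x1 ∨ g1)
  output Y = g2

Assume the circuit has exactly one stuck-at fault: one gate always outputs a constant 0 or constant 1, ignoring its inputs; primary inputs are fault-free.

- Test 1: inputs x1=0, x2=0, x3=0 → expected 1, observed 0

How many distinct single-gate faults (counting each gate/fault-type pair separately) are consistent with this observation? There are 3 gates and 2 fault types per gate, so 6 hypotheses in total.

2

Fault-free: g0=0, g1=0, g2=1 → 1. Observed 0.
  g0 stuck-at-0: output 1 ✗
  g0 stuck-at-1: output 1 ✗
  g1 stuck-at-0: output 1 ✗
  g1 stuck-at-1: output 0 ✓
  g2 stuck-at-0: output 0 ✓
  g2 stuck-at-1: output 1 ✗
Consistent faults: {g1 stuck-at-1, g2 stuck-at-0} — 2 in all.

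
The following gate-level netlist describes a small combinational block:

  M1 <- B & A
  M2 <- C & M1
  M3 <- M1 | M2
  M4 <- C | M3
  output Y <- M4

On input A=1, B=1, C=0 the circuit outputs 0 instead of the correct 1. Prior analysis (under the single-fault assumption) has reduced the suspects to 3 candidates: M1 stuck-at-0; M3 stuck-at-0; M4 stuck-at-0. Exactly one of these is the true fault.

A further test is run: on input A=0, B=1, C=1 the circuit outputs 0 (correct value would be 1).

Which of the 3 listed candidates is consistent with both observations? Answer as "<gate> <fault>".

M4 stuck-at-0

Evaluate each candidate on input A=0, B=1, C=1:
  M1 stuck-at-0: M1=0 [stuck-at-0], M2=0, M3=0, M4=1 → 1 — eliminated
  M3 stuck-at-0: M1=0, M2=0, M3=0 [stuck-at-0], M4=1 → 1 — eliminated
  M4 stuck-at-0: M1=0, M2=0, M3=0, M4=0 [stuck-at-0] → 0 — matches
Only M4 stuck-at-0 reproduces the observed 0.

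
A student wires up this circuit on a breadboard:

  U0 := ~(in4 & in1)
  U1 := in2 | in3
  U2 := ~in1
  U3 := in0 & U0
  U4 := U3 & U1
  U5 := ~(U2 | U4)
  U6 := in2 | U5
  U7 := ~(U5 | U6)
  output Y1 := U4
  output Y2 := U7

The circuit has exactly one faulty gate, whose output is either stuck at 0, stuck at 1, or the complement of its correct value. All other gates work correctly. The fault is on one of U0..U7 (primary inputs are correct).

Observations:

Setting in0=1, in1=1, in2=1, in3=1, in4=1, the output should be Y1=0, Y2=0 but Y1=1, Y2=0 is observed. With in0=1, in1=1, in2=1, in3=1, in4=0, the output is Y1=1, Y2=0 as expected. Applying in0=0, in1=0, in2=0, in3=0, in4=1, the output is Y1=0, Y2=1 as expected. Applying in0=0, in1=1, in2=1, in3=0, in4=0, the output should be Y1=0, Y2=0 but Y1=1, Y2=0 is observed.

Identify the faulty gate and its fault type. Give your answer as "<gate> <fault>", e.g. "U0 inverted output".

U3 stuck-at-1

Fault-free values for test 1 (in0=1, in1=1, in2=1, in3=1, in4=1): U0=0, U1=1, U2=0, U3=0, U4=0, U5=1, U6=1, U7=0, giving Y1=0, Y2=0. Observed Y1=1, Y2=0.
Test 1: faults giving observed Y1=1, Y2=0 are {U0 stuck-at-1, U0 inverted output, U3 stuck-at-1, U3 inverted output, U4 stuck-at-1, U4 inverted output}.
Test 2 (in0=1, in1=1, in2=1, in3=1, in4=0): fault-free U0=1, U1=1, U2=0, U3=1, U4=1, U5=0, U6=1, U7=0 → Y1=1, Y2=0; observed Y1=1, Y2=0. Eliminates U0 inverted output, U3 inverted output, U4 inverted output.
Test 3 (in0=0, in1=0, in2=0, in3=0, in4=1): fault-free U0=1, U1=0, U2=1, U3=0, U4=0, U5=0, U6=0, U7=1 → Y1=0, Y2=1; observed Y1=0, Y2=1. Eliminates U4 stuck-at-1.
Test 4 (in0=0, in1=1, in2=1, in3=0, in4=0): fault-free U0=1, U1=1, U2=0, U3=0, U4=0, U5=1, U6=1, U7=0 → Y1=0, Y2=0; observed Y1=1, Y2=0. Eliminates U0 stuck-at-1.
Only U3 stuck-at-1 is consistent with every test.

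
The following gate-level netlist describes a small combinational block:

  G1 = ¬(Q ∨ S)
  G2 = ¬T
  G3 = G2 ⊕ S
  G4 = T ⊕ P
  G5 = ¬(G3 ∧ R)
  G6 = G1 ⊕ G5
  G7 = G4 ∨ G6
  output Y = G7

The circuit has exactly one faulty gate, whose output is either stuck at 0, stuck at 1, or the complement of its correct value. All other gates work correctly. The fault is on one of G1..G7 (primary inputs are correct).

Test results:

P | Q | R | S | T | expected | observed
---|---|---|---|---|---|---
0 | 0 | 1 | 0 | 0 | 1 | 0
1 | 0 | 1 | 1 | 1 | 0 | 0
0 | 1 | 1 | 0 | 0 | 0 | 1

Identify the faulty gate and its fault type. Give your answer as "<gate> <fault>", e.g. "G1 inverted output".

G2 stuck-at-0

Fault-free values for test 1 (P=0, Q=0, R=1, S=0, T=0): G1=1, G2=1, G3=1, G4=0, G5=0, G6=1, G7=1, giving Y=1. Observed 0.
Test 1: faults giving observed 0 are {G1 stuck-at-0, G1 inverted output, G2 stuck-at-0, G2 inverted output, G3 stuck-at-0, G3 inverted output, G5 stuck-at-1, G5 inverted output, G6 stuck-at-0, G6 inverted output, G7 stuck-at-0, G7 inverted output}.
Test 2 (P=1, Q=0, R=1, S=1, T=1): fault-free G1=0, G2=0, G3=1, G4=0, G5=0, G6=0, G7=0 → 0; observed 0. Eliminates G1 inverted output, G2 inverted output, G3 stuck-at-0, G3 inverted output, G5 stuck-at-1, G5 inverted output, G6 inverted output, G7 inverted output.
Test 3 (P=0, Q=1, R=1, S=0, T=0): fault-free G1=0, G2=1, G3=1, G4=0, G5=0, G6=0, G7=0 → 0; observed 1. Eliminates G1 stuck-at-0, G6 stuck-at-0, G7 stuck-at-0.
Only G2 stuck-at-0 is consistent with every test.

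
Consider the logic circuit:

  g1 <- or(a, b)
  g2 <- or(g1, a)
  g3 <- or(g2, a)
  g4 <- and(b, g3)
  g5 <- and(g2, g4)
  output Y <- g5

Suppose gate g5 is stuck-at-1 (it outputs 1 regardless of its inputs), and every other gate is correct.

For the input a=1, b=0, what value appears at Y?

Propagate with g5 forced: g1=1, g2=1, g3=1, g4=0, g5=1 [stuck-at-1].
So Y = 1. (Without the fault it would be 0.)

1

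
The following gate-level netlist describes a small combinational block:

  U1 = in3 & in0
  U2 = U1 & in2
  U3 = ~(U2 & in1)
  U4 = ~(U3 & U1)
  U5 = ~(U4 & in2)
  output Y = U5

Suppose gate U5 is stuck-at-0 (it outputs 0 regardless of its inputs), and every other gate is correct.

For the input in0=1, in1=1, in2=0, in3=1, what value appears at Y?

Propagate with U5 forced: U1=1, U2=0, U3=1, U4=0, U5=0 [stuck-at-0].
So Y = 0. (Without the fault it would be 1.)

0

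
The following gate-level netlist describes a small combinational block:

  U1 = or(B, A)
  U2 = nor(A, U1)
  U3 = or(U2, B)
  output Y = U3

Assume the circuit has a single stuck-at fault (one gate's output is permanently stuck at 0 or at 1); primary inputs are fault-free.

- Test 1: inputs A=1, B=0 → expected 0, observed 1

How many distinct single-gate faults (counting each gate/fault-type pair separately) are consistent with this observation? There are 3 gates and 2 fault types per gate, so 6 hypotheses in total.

Fault-free: U1=1, U2=0, U3=0 → 0. Observed 1.
  U1 stuck-at-0: output 0 ✗
  U1 stuck-at-1: output 0 ✗
  U2 stuck-at-0: output 0 ✗
  U2 stuck-at-1: output 1 ✓
  U3 stuck-at-0: output 0 ✗
  U3 stuck-at-1: output 1 ✓
Consistent faults: {U2 stuck-at-1, U3 stuck-at-1} — 2 in all.

2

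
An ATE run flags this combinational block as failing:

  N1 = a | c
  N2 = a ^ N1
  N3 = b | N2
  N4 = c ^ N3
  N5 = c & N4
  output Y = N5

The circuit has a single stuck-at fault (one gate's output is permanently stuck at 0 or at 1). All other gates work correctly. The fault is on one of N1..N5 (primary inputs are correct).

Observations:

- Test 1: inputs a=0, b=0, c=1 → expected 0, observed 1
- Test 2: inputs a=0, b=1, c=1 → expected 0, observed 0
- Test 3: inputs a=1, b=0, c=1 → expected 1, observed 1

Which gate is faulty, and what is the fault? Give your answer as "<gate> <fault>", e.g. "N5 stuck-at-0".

N2 stuck-at-0

Fault-free values for test 1 (a=0, b=0, c=1): N1=1, N2=1, N3=1, N4=0, N5=0, giving Y=0. Observed 1.
Test 1: faults giving observed 1 are {N1 stuck-at-0, N2 stuck-at-0, N3 stuck-at-0, N4 stuck-at-1, N5 stuck-at-1}.
Test 2 (a=0, b=1, c=1): fault-free N1=1, N2=1, N3=1, N4=0, N5=0 → 0; observed 0. Eliminates N3 stuck-at-0, N4 stuck-at-1, N5 stuck-at-1.
Test 3 (a=1, b=0, c=1): fault-free N1=1, N2=0, N3=0, N4=1, N5=1 → 1; observed 1. Eliminates N1 stuck-at-0.
Only N2 stuck-at-0 is consistent with every test.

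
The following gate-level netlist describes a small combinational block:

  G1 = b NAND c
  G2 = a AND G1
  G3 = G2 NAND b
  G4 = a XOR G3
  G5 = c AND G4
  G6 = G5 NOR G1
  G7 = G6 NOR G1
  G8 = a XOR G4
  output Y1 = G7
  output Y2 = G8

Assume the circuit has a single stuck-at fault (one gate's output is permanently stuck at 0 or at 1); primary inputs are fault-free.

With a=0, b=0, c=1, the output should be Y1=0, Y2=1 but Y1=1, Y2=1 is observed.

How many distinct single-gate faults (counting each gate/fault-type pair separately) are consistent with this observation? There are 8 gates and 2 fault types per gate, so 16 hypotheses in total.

2

Fault-free: G1=1, G2=0, G3=1, G4=1, G5=1, G6=0, G7=0, G8=1 → Y1=0, Y2=1. Observed Y1=1, Y2=1.
  G1: stuck-at-0 ✓; others ✗
  G2: none of the 2 fault types match ✗
  G3: none of the 2 fault types match ✗
  G4: none of the 2 fault types match ✗
  G5: none of the 2 fault types match ✗
  G6: none of the 2 fault types match ✗
  G7: stuck-at-1 ✓; others ✗
  G8: none of the 2 fault types match ✗
Consistent faults: {G1 stuck-at-0, G7 stuck-at-1} — 2 in all.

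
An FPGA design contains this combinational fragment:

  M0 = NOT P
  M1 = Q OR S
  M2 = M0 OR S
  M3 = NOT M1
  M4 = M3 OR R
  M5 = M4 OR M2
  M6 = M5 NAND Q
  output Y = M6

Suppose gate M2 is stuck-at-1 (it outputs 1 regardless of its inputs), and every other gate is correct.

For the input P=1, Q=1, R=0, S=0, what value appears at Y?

0

Propagate with M2 forced: M0=0, M1=1, M2=1 [stuck-at-1], M3=0, M4=0, M5=1, M6=0.
So Y = 0. (Without the fault it would be 1.)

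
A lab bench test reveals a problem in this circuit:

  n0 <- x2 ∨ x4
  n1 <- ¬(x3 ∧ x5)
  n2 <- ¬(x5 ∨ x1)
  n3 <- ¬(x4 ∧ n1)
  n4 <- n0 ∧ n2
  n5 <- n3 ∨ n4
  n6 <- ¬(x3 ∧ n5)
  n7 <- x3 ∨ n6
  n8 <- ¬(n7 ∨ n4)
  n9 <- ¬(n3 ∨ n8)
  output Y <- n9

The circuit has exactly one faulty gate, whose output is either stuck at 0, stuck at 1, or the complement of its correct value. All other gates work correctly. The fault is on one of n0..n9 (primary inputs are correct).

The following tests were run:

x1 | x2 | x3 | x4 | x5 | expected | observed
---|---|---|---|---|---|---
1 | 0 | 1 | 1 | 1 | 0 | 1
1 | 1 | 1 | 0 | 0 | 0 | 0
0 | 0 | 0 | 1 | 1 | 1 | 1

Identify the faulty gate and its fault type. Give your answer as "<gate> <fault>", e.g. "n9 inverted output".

Fault-free values for test 1 (x1=1, x2=0, x3=1, x4=1, x5=1): n0=1, n1=0, n2=0, n3=1, n4=0, n5=1, n6=0, n7=1, n8=0, n9=0, giving Y=0. Observed 1.
Test 1: faults giving observed 1 are {n1 stuck-at-1, n1 inverted output, n3 stuck-at-0, n3 inverted output, n9 stuck-at-1, n9 inverted output}.
Test 2 (x1=1, x2=1, x3=1, x4=0, x5=0): fault-free n0=1, n1=1, n2=0, n3=1, n4=0, n5=1, n6=0, n7=1, n8=0, n9=0 → 0; observed 0. Eliminates n3 stuck-at-0, n3 inverted output, n9 stuck-at-1, n9 inverted output.
Test 3 (x1=0, x2=0, x3=0, x4=1, x5=1): fault-free n0=1, n1=1, n2=0, n3=0, n4=0, n5=0, n6=1, n7=1, n8=0, n9=1 → 1; observed 1. Eliminates n1 inverted output.
Only n1 stuck-at-1 is consistent with every test.

n1 stuck-at-1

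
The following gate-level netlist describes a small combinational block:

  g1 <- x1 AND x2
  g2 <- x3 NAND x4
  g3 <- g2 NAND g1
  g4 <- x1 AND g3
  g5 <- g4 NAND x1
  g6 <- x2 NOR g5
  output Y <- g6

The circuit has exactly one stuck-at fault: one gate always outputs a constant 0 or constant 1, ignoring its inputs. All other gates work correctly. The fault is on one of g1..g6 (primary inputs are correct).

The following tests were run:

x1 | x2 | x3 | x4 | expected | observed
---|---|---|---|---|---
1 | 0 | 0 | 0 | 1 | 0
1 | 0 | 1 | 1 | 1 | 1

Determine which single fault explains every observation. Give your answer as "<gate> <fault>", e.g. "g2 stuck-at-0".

Fault-free values for test 1 (x1=1, x2=0, x3=0, x4=0): g1=0, g2=1, g3=1, g4=1, g5=0, g6=1, giving Y=1. Observed 0.
Test 1: faults giving observed 0 are {g1 stuck-at-1, g3 stuck-at-0, g4 stuck-at-0, g5 stuck-at-1, g6 stuck-at-0}.
Test 2 (x1=1, x2=0, x3=1, x4=1): fault-free g1=0, g2=0, g3=1, g4=1, g5=0, g6=1 → 1; observed 1. Eliminates g3 stuck-at-0, g4 stuck-at-0, g5 stuck-at-1, g6 stuck-at-0.
Only g1 stuck-at-1 is consistent with every test.

g1 stuck-at-1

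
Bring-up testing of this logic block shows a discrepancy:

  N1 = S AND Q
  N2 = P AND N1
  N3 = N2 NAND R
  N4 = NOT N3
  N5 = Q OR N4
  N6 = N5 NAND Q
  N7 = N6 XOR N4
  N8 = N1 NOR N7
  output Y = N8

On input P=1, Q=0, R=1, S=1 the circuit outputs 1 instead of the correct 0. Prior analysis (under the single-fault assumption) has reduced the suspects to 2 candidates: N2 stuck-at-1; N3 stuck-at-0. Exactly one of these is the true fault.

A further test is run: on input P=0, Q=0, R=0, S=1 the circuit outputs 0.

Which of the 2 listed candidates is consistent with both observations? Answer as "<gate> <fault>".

N2 stuck-at-1

Evaluate each candidate on input P=0, Q=0, R=0, S=1:
  N2 stuck-at-1: N1=0, N2=1 [stuck-at-1], N3=1, N4=0, N5=0, N6=1, N7=1, N8=0 → 0 — matches
  N3 stuck-at-0: N1=0, N2=0, N3=0 [stuck-at-0], N4=1, N5=1, N6=1, N7=0, N8=1 → 1 — eliminated
Only N2 stuck-at-1 reproduces the observed 0.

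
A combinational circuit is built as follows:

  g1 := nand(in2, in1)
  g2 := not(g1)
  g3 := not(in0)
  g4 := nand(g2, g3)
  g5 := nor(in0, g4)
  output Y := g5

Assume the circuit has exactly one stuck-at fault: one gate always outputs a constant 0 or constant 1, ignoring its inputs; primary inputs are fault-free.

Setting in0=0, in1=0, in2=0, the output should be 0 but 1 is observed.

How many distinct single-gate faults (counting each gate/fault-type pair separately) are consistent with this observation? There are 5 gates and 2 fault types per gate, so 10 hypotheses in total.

Fault-free: g1=1, g2=0, g3=1, g4=1, g5=0 → 0. Observed 1.
  g1 stuck-at-0: output 1 ✓
  g1 stuck-at-1: output 0 ✗
  g2 stuck-at-0: output 0 ✗
  g2 stuck-at-1: output 1 ✓
  g3 stuck-at-0: output 0 ✗
  g3 stuck-at-1: output 0 ✗
  g4 stuck-at-0: output 1 ✓
  g4 stuck-at-1: output 0 ✗
  g5 stuck-at-0: output 0 ✗
  g5 stuck-at-1: output 1 ✓
Consistent faults: {g1 stuck-at-0, g2 stuck-at-1, g4 stuck-at-0, g5 stuck-at-1} — 4 in all.

4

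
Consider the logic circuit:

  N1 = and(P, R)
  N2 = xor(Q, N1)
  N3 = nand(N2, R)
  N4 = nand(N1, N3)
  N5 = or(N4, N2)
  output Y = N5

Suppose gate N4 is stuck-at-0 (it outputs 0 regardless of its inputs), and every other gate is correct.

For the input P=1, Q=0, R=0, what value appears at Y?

Propagate with N4 forced: N1=0, N2=0, N3=1, N4=0 [stuck-at-0], N5=0.
So Y = 0. (Without the fault it would be 1.)

0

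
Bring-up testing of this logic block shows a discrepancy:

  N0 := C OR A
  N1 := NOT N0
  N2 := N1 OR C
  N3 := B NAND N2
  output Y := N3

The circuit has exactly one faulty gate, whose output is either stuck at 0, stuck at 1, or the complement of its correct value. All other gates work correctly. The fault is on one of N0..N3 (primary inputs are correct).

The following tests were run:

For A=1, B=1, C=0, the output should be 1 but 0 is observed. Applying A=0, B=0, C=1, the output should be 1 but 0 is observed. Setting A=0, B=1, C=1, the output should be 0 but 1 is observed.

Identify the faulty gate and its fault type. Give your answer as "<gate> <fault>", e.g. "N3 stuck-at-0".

Fault-free values for test 1 (A=1, B=1, C=0): N0=1, N1=0, N2=0, N3=1, giving Y=1. Observed 0.
Test 1: faults giving observed 0 are {N0 stuck-at-0, N0 inverted output, N1 stuck-at-1, N1 inverted output, N2 stuck-at-1, N2 inverted output, N3 stuck-at-0, N3 inverted output}.
Test 2 (A=0, B=0, C=1): fault-free N0=1, N1=0, N2=1, N3=1 → 1; observed 0. Eliminates N0 stuck-at-0, N0 inverted output, N1 stuck-at-1, N1 inverted output, N2 stuck-at-1, N2 inverted output.
Test 3 (A=0, B=1, C=1): fault-free N0=1, N1=0, N2=1, N3=0 → 0; observed 1. Eliminates N3 stuck-at-0.
Only N3 inverted output is consistent with every test.

N3 inverted output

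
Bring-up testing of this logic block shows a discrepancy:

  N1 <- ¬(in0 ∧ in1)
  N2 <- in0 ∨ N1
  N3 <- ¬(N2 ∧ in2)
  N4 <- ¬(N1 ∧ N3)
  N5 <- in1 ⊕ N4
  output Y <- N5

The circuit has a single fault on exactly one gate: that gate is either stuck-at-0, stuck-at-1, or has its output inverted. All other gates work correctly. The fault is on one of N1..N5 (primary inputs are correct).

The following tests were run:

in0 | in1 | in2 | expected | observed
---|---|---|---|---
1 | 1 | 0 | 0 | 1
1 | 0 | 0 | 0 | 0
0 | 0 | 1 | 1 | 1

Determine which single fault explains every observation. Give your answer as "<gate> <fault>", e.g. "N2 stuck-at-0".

N1 stuck-at-1

Fault-free values for test 1 (in0=1, in1=1, in2=0): N1=0, N2=1, N3=1, N4=1, N5=0, giving Y=0. Observed 1.
Test 1: faults giving observed 1 are {N1 stuck-at-1, N1 inverted output, N4 stuck-at-0, N4 inverted output, N5 stuck-at-1, N5 inverted output}.
Test 2 (in0=1, in1=0, in2=0): fault-free N1=1, N2=1, N3=1, N4=0, N5=0 → 0; observed 0. Eliminates N1 inverted output, N4 inverted output, N5 stuck-at-1, N5 inverted output.
Test 3 (in0=0, in1=0, in2=1): fault-free N1=1, N2=1, N3=0, N4=1, N5=1 → 1; observed 1. Eliminates N4 stuck-at-0.
Only N1 stuck-at-1 is consistent with every test.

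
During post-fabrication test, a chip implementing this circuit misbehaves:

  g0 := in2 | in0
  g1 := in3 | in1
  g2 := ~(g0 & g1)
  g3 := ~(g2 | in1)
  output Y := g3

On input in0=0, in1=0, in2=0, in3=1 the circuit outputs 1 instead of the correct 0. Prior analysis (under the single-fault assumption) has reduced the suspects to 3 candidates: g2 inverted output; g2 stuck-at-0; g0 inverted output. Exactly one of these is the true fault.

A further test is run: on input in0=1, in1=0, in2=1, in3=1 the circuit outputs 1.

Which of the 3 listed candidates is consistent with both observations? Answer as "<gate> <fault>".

g2 stuck-at-0

Evaluate each candidate on input in0=1, in1=0, in2=1, in3=1:
  g2 inverted output: g0=1, g1=1, g2=1 [inverted output], g3=0 → 0 — eliminated
  g2 stuck-at-0: g0=1, g1=1, g2=0 [stuck-at-0], g3=1 → 1 — matches
  g0 inverted output: g0=0 [inverted output], g1=1, g2=1, g3=0 → 0 — eliminated
Only g2 stuck-at-0 reproduces the observed 1.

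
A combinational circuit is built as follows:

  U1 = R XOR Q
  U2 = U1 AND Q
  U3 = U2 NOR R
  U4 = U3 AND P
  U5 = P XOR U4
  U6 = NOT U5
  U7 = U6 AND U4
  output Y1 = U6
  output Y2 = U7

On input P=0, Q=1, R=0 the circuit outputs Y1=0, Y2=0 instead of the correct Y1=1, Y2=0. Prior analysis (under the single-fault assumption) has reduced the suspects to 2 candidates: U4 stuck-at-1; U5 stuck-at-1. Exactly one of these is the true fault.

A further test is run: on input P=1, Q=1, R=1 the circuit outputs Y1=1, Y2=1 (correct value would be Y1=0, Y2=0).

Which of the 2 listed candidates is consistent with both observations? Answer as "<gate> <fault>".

Evaluate each candidate on input P=1, Q=1, R=1:
  U4 stuck-at-1: U1=0, U2=0, U3=0, U4=1 [stuck-at-1], U5=0, U6=1, U7=1 → Y1=1, Y2=1 — matches
  U5 stuck-at-1: U1=0, U2=0, U3=0, U4=0, U5=1 [stuck-at-1], U6=0, U7=0 → Y1=0, Y2=0 — eliminated
Only U4 stuck-at-1 reproduces the observed Y1=1, Y2=1.

U4 stuck-at-1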